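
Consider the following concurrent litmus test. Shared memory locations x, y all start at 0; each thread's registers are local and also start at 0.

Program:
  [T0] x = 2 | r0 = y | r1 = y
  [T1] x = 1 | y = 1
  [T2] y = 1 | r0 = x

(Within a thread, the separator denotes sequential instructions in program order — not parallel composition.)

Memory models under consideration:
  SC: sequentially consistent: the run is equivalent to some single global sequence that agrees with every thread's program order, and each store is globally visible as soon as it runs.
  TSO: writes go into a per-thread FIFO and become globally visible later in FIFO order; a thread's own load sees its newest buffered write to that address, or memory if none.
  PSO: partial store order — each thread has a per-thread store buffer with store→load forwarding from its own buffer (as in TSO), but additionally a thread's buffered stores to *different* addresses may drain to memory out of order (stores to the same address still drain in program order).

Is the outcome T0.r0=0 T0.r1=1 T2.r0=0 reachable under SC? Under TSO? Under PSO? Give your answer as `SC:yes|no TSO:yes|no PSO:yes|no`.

SC:no TSO:yes PSO:yes

outcome vector order: (T0.r0,T0.r1,T2.r0)
SC (7): 0/0/1; 0/0/2; 0/1/1; 0/1/2; 1/1/0; 1/1/1; 1/1/2
TSO (9): 0/0/0; 0/0/1; 0/0/2; 0/1/0; 0/1/1; 0/1/2; 1/1/0; 1/1/1; 1/1/2
PSO (9): 0/0/0; 0/0/1; 0/0/2; 0/1/0; 0/1/1; 0/1/2; 1/1/0; 1/1/1; 1/1/2
target 0/1/0 ∈ {TSO,PSO}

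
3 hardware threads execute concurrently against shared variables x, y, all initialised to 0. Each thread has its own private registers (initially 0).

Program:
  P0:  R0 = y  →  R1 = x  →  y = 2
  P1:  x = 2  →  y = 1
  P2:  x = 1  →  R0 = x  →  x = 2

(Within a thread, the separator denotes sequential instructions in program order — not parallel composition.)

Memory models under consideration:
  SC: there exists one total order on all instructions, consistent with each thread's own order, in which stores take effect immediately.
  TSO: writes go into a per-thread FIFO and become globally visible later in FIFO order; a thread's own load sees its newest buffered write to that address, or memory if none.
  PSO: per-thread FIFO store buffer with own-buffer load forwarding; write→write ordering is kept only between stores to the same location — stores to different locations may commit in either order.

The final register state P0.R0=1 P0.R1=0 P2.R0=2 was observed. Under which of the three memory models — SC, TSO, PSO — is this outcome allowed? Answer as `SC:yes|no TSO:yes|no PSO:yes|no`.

SC:no TSO:no PSO:yes

outcome vector order: (P0.R0,P0.R1,P2.R0)
under SC → 0/0/1; 0/0/2; 0/1/1; 0/1/2; 0/2/1; 0/2/2; 1/1/1; 1/2/1; 1/2/2
under TSO → 0/0/1; 0/0/2; 0/1/1; 0/1/2; 0/2/1; 0/2/2; 1/1/1; 1/2/1; 1/2/2
under PSO → 0/0/1; 0/0/2; 0/1/1; 0/1/2; 0/2/1; 0/2/2; 1/0/1; 1/0/2; 1/1/1; 1/1/2; 1/2/1; 1/2/2
target 1/0/2 ∈ {PSO}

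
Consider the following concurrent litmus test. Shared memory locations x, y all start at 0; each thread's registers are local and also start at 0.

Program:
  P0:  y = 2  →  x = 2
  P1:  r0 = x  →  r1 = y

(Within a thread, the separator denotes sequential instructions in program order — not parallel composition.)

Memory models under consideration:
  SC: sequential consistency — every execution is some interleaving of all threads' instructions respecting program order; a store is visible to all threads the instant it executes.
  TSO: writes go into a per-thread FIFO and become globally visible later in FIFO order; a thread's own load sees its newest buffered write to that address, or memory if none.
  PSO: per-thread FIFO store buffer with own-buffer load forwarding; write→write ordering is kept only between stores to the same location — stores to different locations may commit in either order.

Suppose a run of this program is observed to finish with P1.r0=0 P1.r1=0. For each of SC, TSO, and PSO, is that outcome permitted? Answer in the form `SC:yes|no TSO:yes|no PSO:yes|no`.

outcome vector order: (P1.r0,P1.r1)
SC: 3 outcomes — {<0 0>; <0 2>; <2 2>}
TSO: 3 outcomes — {<0 0>; <0 2>; <2 2>}
PSO: 4 outcomes — {<0 0>; <0 2>; <2 0>; <2 2>}
target <0 0> ∈ {SC,TSO,PSO}

SC:yes TSO:yes PSO:yes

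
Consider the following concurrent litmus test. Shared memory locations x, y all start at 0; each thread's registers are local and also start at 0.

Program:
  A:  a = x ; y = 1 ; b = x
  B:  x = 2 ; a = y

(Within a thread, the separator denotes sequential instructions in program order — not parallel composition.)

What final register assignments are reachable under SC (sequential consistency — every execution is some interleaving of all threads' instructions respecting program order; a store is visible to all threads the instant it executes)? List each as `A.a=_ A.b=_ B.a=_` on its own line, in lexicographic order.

outcome vector order: (A.a,A.b,B.a)
|SC outcomes| = 5

A.a=0 A.b=0 B.a=1
A.a=0 A.b=2 B.a=0
A.a=0 A.b=2 B.a=1
A.a=2 A.b=2 B.a=0
A.a=2 A.b=2 B.a=1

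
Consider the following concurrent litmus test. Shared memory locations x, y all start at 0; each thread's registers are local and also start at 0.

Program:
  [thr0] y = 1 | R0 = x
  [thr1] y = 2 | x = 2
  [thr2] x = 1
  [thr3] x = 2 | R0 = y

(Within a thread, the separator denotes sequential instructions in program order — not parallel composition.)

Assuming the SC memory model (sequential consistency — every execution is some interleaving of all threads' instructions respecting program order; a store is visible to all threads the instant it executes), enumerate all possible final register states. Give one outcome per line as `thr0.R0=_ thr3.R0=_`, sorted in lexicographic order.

thr0.R0=0 thr3.R0=1
thr0.R0=0 thr3.R0=2
thr0.R0=1 thr3.R0=0
thr0.R0=1 thr3.R0=1
thr0.R0=1 thr3.R0=2
thr0.R0=2 thr3.R0=0
thr0.R0=2 thr3.R0=1
thr0.R0=2 thr3.R0=2

outcome vector order: (thr0.R0,thr3.R0)
|SC outcomes| = 8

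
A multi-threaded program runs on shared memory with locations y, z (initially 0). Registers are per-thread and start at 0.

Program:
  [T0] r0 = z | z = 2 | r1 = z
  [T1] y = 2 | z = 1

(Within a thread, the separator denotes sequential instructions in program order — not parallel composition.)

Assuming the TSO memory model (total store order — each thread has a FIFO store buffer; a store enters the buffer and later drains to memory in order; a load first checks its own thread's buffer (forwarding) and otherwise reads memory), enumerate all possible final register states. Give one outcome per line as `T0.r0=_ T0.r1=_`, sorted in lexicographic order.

outcome vector order: (T0.r0,T0.r1)
|TSO outcomes| = 3

T0.r0=0 T0.r1=1
T0.r0=0 T0.r1=2
T0.r0=1 T0.r1=2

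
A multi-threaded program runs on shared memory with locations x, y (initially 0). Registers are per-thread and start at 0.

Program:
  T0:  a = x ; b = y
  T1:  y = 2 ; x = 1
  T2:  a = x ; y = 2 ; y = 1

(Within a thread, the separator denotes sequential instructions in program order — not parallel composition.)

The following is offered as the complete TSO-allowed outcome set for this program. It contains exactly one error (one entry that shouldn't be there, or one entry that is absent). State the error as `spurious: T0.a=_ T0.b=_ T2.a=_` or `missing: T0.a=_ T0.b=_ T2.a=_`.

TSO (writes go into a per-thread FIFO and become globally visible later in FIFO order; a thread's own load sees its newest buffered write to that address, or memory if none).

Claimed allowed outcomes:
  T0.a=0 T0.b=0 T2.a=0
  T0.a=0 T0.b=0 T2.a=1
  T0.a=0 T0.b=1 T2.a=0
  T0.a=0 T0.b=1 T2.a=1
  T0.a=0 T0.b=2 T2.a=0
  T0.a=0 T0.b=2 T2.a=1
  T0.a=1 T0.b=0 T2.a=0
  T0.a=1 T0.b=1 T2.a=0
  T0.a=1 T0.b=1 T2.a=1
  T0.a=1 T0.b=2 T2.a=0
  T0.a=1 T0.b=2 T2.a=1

spurious: T0.a=1 T0.b=0 T2.a=0

outcome vector order: (T0.a,T0.b,T2.a)
under TSO → <0 0 0> <0 0 1> <0 1 0> <0 1 1> <0 2 0> <0 2 1> <1 1 0> <1 1 1> <1 2 0> <1 2 1>
claimed∖TSO = {<1 0 0>}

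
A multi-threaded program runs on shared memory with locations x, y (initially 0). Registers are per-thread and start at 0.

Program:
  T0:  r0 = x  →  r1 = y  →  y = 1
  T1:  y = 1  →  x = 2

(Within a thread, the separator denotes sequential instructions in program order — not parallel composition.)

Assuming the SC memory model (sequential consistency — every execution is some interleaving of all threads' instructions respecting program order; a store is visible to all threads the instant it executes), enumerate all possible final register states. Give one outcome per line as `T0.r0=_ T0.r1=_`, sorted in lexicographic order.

T0.r0=0 T0.r1=0
T0.r0=0 T0.r1=1
T0.r0=2 T0.r1=1

outcome vector order: (T0.r0,T0.r1)
|SC outcomes| = 3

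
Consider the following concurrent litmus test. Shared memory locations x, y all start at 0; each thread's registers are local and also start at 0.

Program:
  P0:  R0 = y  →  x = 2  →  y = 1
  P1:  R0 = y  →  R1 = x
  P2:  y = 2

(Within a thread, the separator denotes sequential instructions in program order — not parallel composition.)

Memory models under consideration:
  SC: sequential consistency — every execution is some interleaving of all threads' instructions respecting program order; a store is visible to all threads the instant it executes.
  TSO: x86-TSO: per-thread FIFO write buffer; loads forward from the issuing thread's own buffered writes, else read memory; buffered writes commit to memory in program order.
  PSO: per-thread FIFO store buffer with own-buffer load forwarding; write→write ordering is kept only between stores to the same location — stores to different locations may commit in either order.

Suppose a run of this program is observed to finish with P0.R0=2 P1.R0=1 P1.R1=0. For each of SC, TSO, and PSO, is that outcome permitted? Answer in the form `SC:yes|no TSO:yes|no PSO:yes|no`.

SC:no TSO:no PSO:yes

outcome vector order: (P0.R0,P1.R0,P1.R1)
SC: 10 outcomes — {(0,0,0) (0,0,2) (0,1,2) (0,2,0) (0,2,2) (2,0,0) (2,0,2) (2,1,2) (2,2,0) (2,2,2)}
TSO: 10 outcomes — {(0,0,0) (0,0,2) (0,1,2) (0,2,0) (0,2,2) (2,0,0) (2,0,2) (2,1,2) (2,2,0) (2,2,2)}
PSO: 12 outcomes — {(0,0,0) (0,0,2) (0,1,0) (0,1,2) (0,2,0) (0,2,2) (2,0,0) (2,0,2) (2,1,0) (2,1,2) (2,2,0) (2,2,2)}
target (2,1,0) ∈ {PSO}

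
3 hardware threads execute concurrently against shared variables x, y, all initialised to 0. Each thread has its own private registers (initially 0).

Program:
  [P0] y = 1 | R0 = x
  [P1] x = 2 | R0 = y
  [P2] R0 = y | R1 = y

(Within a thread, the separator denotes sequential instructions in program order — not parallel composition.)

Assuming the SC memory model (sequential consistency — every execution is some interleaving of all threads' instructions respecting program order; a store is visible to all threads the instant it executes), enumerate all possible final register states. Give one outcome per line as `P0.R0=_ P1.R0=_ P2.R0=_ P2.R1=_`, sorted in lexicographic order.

P0.R0=0 P1.R0=1 P2.R0=0 P2.R1=0
P0.R0=0 P1.R0=1 P2.R0=0 P2.R1=1
P0.R0=0 P1.R0=1 P2.R0=1 P2.R1=1
P0.R0=2 P1.R0=0 P2.R0=0 P2.R1=0
P0.R0=2 P1.R0=0 P2.R0=0 P2.R1=1
P0.R0=2 P1.R0=0 P2.R0=1 P2.R1=1
P0.R0=2 P1.R0=1 P2.R0=0 P2.R1=0
P0.R0=2 P1.R0=1 P2.R0=0 P2.R1=1
P0.R0=2 P1.R0=1 P2.R0=1 P2.R1=1

outcome vector order: (P0.R0,P1.R0,P2.R0,P2.R1)
|SC outcomes| = 9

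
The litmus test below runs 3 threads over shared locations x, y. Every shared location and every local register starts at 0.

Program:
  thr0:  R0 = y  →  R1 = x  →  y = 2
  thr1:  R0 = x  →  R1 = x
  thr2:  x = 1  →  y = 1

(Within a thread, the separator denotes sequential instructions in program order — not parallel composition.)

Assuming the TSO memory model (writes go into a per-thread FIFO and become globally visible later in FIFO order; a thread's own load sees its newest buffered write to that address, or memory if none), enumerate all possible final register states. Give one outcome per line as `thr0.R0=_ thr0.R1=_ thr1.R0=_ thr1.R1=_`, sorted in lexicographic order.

thr0.R0=0 thr0.R1=0 thr1.R0=0 thr1.R1=0
thr0.R0=0 thr0.R1=0 thr1.R0=0 thr1.R1=1
thr0.R0=0 thr0.R1=0 thr1.R0=1 thr1.R1=1
thr0.R0=0 thr0.R1=1 thr1.R0=0 thr1.R1=0
thr0.R0=0 thr0.R1=1 thr1.R0=0 thr1.R1=1
thr0.R0=0 thr0.R1=1 thr1.R0=1 thr1.R1=1
thr0.R0=1 thr0.R1=1 thr1.R0=0 thr1.R1=0
thr0.R0=1 thr0.R1=1 thr1.R0=0 thr1.R1=1
thr0.R0=1 thr0.R1=1 thr1.R0=1 thr1.R1=1

outcome vector order: (thr0.R0,thr0.R1,thr1.R0,thr1.R1)
|TSO outcomes| = 9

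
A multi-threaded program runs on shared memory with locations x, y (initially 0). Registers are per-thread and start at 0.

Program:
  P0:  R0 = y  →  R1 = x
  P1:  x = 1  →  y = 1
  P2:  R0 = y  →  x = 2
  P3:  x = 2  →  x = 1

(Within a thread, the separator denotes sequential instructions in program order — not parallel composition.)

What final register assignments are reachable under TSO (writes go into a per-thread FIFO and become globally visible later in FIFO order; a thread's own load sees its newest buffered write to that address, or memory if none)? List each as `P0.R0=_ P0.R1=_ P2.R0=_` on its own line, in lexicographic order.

P0.R0=0 P0.R1=0 P2.R0=0
P0.R0=0 P0.R1=0 P2.R0=1
P0.R0=0 P0.R1=1 P2.R0=0
P0.R0=0 P0.R1=1 P2.R0=1
P0.R0=0 P0.R1=2 P2.R0=0
P0.R0=0 P0.R1=2 P2.R0=1
P0.R0=1 P0.R1=1 P2.R0=0
P0.R0=1 P0.R1=1 P2.R0=1
P0.R0=1 P0.R1=2 P2.R0=0
P0.R0=1 P0.R1=2 P2.R0=1

outcome vector order: (P0.R0,P0.R1,P2.R0)
|TSO outcomes| = 10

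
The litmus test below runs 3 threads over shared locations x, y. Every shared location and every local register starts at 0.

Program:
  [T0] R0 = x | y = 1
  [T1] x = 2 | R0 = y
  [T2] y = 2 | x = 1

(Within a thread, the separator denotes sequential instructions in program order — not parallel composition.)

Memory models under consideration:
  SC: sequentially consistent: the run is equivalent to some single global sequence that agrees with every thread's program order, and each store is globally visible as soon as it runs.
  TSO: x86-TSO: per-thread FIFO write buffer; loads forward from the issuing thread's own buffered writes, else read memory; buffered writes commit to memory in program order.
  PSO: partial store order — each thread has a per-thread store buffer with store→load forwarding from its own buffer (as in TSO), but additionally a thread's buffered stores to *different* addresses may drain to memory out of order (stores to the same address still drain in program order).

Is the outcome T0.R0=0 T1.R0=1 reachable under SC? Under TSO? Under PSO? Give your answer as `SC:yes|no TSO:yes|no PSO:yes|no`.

SC:yes TSO:yes PSO:yes

outcome vector order: (T0.R0,T1.R0)
under SC → <0 0>; <0 1>; <0 2>; <1 0>; <1 1>; <1 2>; <2 0>; <2 1>; <2 2>
under TSO → <0 0>; <0 1>; <0 2>; <1 0>; <1 1>; <1 2>; <2 0>; <2 1>; <2 2>
under PSO → <0 0>; <0 1>; <0 2>; <1 0>; <1 1>; <1 2>; <2 0>; <2 1>; <2 2>
target <0 1> ∈ {SC,TSO,PSO}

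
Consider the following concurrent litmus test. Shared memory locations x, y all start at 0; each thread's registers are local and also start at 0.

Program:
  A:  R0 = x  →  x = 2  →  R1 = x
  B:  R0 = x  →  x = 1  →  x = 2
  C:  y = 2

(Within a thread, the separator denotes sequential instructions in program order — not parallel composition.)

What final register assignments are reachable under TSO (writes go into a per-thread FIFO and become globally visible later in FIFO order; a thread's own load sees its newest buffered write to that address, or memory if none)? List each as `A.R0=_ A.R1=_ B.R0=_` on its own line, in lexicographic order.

A.R0=0 A.R1=1 B.R0=0
A.R0=0 A.R1=1 B.R0=2
A.R0=0 A.R1=2 B.R0=0
A.R0=0 A.R1=2 B.R0=2
A.R0=1 A.R1=2 B.R0=0
A.R0=2 A.R1=2 B.R0=0

outcome vector order: (A.R0,A.R1,B.R0)
|TSO outcomes| = 6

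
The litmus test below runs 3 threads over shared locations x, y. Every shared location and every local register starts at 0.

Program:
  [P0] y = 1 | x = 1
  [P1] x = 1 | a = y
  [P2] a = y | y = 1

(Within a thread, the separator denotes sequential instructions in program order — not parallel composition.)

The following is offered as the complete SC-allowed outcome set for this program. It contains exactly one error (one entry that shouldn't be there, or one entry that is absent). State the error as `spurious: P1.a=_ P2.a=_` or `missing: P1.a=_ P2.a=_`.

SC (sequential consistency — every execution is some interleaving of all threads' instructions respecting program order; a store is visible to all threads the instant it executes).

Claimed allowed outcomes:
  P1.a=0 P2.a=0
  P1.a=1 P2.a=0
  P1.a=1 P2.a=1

outcome vector order: (P1.a,P2.a)
[SC] allowed = {(0,0); (0,1); (1,0); (1,1)}
SC∖claimed = {(0,1)}

missing: P1.a=0 P2.a=1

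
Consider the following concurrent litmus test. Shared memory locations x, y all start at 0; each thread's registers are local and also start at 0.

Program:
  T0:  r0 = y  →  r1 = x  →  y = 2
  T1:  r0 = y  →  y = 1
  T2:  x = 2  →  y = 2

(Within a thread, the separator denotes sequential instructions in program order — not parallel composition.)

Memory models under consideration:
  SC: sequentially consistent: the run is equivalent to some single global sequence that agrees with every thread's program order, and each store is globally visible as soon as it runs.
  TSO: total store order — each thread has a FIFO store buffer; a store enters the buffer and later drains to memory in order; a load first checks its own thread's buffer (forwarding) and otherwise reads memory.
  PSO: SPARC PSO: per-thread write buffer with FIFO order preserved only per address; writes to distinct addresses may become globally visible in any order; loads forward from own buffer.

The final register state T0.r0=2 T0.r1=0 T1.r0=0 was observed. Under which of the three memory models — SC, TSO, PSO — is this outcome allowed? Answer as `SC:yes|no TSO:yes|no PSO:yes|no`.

SC:no TSO:no PSO:yes

outcome vector order: (T0.r0,T0.r1,T1.r0)
SC: 9 outcomes — {(0,0,0); (0,0,2); (0,2,0); (0,2,2); (1,0,0); (1,2,0); (1,2,2); (2,2,0); (2,2,2)}
TSO: 9 outcomes — {(0,0,0); (0,0,2); (0,2,0); (0,2,2); (1,0,0); (1,2,0); (1,2,2); (2,2,0); (2,2,2)}
PSO: 12 outcomes — {(0,0,0); (0,0,2); (0,2,0); (0,2,2); (1,0,0); (1,0,2); (1,2,0); (1,2,2); (2,0,0); (2,0,2); (2,2,0); (2,2,2)}
target (2,0,0) ∈ {PSO}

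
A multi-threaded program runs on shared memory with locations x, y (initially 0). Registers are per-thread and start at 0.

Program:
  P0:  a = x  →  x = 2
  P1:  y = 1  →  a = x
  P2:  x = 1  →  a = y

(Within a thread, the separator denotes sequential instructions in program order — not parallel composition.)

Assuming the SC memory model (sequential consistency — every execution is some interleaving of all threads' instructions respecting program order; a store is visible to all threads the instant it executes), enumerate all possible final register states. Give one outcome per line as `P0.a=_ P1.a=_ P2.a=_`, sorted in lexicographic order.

P0.a=0 P1.a=0 P2.a=1
P0.a=0 P1.a=1 P2.a=0
P0.a=0 P1.a=1 P2.a=1
P0.a=0 P1.a=2 P2.a=0
P0.a=0 P1.a=2 P2.a=1
P0.a=1 P1.a=0 P2.a=1
P0.a=1 P1.a=1 P2.a=0
P0.a=1 P1.a=1 P2.a=1
P0.a=1 P1.a=2 P2.a=0
P0.a=1 P1.a=2 P2.a=1

outcome vector order: (P0.a,P1.a,P2.a)
|SC outcomes| = 10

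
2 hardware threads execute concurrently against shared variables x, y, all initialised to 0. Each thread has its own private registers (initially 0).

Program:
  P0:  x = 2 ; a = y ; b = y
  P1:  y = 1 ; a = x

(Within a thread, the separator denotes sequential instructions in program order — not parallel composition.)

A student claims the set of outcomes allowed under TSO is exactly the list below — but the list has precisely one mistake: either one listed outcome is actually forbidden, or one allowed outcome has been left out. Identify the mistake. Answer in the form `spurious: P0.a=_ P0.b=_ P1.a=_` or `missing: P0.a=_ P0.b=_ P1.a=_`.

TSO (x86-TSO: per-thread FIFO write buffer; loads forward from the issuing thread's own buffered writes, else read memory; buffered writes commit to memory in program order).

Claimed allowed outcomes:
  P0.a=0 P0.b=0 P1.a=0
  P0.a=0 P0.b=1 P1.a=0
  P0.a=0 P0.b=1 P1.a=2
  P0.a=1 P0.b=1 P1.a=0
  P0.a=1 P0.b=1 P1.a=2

outcome vector order: (P0.a,P0.b,P1.a)
TSO (6): <0 0 0> <0 0 2> <0 1 0> <0 1 2> <1 1 0> <1 1 2>
TSO∖claimed = {<0 0 2>}

missing: P0.a=0 P0.b=0 P1.a=2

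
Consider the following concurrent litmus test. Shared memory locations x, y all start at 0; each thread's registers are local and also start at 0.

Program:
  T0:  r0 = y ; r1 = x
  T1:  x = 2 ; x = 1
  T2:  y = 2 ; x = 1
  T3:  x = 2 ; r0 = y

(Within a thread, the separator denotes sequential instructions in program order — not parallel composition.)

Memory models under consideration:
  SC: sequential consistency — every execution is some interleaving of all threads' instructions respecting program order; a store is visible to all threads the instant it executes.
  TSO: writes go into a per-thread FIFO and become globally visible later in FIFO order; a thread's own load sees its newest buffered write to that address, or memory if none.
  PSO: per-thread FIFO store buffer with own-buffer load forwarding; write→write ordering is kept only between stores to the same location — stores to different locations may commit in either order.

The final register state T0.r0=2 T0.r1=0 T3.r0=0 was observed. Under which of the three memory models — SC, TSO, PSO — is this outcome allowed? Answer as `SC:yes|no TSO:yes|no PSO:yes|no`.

outcome vector order: (T0.r0,T0.r1,T3.r0)
SC (11): 0/0/0; 0/0/2; 0/1/0; 0/1/2; 0/2/0; 0/2/2; 2/0/2; 2/1/0; 2/1/2; 2/2/0; 2/2/2
TSO (12): 0/0/0; 0/0/2; 0/1/0; 0/1/2; 0/2/0; 0/2/2; 2/0/0; 2/0/2; 2/1/0; 2/1/2; 2/2/0; 2/2/2
PSO (12): 0/0/0; 0/0/2; 0/1/0; 0/1/2; 0/2/0; 0/2/2; 2/0/0; 2/0/2; 2/1/0; 2/1/2; 2/2/0; 2/2/2
target 2/0/0 ∈ {TSO,PSO}

SC:no TSO:yes PSO:yes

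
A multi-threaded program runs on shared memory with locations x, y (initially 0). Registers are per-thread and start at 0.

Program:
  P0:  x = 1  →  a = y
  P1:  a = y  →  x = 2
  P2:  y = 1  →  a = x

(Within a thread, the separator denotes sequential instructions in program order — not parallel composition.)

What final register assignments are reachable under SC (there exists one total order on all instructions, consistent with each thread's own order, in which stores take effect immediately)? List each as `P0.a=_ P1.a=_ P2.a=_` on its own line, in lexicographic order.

outcome vector order: (P0.a,P1.a,P2.a)
|SC outcomes| = 10

P0.a=0 P1.a=0 P2.a=1
P0.a=0 P1.a=0 P2.a=2
P0.a=0 P1.a=1 P2.a=1
P0.a=0 P1.a=1 P2.a=2
P0.a=1 P1.a=0 P2.a=0
P0.a=1 P1.a=0 P2.a=1
P0.a=1 P1.a=0 P2.a=2
P0.a=1 P1.a=1 P2.a=0
P0.a=1 P1.a=1 P2.a=1
P0.a=1 P1.a=1 P2.a=2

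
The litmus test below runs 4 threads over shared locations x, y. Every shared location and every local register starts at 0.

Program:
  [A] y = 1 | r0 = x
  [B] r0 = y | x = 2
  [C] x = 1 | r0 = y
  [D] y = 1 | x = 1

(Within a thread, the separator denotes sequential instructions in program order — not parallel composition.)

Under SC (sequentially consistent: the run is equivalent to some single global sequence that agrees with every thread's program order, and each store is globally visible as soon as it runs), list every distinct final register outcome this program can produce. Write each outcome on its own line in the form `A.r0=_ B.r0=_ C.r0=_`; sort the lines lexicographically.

A.r0=0 B.r0=0 C.r0=1
A.r0=0 B.r0=1 C.r0=1
A.r0=1 B.r0=0 C.r0=0
A.r0=1 B.r0=0 C.r0=1
A.r0=1 B.r0=1 C.r0=0
A.r0=1 B.r0=1 C.r0=1
A.r0=2 B.r0=0 C.r0=0
A.r0=2 B.r0=0 C.r0=1
A.r0=2 B.r0=1 C.r0=0
A.r0=2 B.r0=1 C.r0=1

outcome vector order: (A.r0,B.r0,C.r0)
|SC outcomes| = 10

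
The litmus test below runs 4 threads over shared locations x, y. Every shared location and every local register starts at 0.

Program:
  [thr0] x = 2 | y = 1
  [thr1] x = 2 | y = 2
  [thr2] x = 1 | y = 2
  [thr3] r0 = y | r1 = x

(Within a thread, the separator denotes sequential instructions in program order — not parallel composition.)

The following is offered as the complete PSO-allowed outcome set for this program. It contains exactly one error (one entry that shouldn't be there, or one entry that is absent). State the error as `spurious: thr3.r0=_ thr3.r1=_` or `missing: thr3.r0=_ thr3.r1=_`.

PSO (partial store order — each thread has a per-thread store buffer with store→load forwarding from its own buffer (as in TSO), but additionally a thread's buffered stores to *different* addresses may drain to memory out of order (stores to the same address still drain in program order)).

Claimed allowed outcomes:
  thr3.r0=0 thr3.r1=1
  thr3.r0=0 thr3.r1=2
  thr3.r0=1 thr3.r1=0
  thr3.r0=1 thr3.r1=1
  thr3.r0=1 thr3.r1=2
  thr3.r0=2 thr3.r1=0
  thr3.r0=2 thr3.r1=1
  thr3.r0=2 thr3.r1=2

missing: thr3.r0=0 thr3.r1=0

outcome vector order: (thr3.r0,thr3.r1)
[PSO] allowed = {<0 0>; <0 1>; <0 2>; <1 0>; <1 1>; <1 2>; <2 0>; <2 1>; <2 2>}
PSO∖claimed = {<0 0>}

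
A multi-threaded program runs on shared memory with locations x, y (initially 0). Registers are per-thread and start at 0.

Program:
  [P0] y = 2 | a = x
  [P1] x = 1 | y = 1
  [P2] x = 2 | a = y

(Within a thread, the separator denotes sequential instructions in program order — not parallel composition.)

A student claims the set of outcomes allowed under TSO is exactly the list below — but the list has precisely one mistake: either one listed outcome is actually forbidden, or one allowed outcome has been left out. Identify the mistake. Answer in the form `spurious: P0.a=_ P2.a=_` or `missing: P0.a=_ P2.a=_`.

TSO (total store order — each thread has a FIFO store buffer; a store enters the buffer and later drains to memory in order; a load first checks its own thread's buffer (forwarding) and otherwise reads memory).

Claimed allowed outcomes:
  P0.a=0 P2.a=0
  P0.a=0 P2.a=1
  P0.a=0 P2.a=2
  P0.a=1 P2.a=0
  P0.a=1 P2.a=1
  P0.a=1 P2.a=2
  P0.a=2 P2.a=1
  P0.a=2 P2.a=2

outcome vector order: (P0.a,P2.a)
under TSO → <0 0>; <0 1>; <0 2>; <1 0>; <1 1>; <1 2>; <2 0>; <2 1>; <2 2>
TSO∖claimed = {<2 0>}

missing: P0.a=2 P2.a=0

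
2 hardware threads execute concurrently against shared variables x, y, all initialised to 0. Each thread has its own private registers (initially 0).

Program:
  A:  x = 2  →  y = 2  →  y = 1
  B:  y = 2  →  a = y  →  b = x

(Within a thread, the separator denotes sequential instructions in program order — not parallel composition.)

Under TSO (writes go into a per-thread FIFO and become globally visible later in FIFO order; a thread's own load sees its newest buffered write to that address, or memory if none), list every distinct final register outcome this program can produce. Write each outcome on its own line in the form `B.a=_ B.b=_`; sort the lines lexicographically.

B.a=1 B.b=2
B.a=2 B.b=0
B.a=2 B.b=2

outcome vector order: (B.a,B.b)
|TSO outcomes| = 3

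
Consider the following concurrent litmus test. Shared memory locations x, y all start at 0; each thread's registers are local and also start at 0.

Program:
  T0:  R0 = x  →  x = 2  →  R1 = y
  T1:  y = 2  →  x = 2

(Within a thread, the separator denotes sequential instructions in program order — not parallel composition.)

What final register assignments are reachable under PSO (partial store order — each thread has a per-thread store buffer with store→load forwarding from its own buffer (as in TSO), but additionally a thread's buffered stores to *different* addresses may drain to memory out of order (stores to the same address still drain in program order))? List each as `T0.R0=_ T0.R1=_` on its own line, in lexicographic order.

outcome vector order: (T0.R0,T0.R1)
|PSO outcomes| = 4

T0.R0=0 T0.R1=0
T0.R0=0 T0.R1=2
T0.R0=2 T0.R1=0
T0.R0=2 T0.R1=2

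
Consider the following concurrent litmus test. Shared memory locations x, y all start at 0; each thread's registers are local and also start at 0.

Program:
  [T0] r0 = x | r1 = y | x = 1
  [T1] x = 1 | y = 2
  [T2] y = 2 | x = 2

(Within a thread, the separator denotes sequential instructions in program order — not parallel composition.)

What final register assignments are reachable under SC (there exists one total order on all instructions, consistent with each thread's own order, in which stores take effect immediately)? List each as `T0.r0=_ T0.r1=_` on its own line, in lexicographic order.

T0.r0=0 T0.r1=0
T0.r0=0 T0.r1=2
T0.r0=1 T0.r1=0
T0.r0=1 T0.r1=2
T0.r0=2 T0.r1=2

outcome vector order: (T0.r0,T0.r1)
|SC outcomes| = 5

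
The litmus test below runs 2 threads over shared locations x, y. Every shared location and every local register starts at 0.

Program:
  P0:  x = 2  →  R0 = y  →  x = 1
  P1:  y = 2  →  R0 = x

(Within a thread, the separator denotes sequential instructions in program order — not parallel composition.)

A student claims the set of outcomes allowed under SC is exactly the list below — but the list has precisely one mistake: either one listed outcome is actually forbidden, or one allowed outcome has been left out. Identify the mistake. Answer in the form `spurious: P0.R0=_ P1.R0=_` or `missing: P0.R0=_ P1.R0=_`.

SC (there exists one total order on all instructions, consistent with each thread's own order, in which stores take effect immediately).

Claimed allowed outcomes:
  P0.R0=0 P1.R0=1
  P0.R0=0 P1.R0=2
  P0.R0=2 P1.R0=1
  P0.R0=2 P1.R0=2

missing: P0.R0=2 P1.R0=0

outcome vector order: (P0.R0,P1.R0)
[SC] allowed = {(0,1) (0,2) (2,0) (2,1) (2,2)}
SC∖claimed = {(2,0)}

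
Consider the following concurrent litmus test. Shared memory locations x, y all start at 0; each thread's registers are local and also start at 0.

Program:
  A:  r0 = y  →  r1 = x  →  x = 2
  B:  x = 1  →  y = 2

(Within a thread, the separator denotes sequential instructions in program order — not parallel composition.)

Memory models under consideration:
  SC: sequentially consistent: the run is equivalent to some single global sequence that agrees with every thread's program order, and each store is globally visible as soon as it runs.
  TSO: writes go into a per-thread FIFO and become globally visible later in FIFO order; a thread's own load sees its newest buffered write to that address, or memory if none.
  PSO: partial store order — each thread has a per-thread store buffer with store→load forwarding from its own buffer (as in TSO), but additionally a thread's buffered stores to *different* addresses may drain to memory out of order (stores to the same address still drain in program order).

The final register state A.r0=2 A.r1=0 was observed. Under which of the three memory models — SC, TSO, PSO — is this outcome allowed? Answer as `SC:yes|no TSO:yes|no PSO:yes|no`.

outcome vector order: (A.r0,A.r1)
SC (3): (0,0) (0,1) (2,1)
TSO (3): (0,0) (0,1) (2,1)
PSO (4): (0,0) (0,1) (2,0) (2,1)
target (2,0) ∈ {PSO}

SC:no TSO:no PSO:yes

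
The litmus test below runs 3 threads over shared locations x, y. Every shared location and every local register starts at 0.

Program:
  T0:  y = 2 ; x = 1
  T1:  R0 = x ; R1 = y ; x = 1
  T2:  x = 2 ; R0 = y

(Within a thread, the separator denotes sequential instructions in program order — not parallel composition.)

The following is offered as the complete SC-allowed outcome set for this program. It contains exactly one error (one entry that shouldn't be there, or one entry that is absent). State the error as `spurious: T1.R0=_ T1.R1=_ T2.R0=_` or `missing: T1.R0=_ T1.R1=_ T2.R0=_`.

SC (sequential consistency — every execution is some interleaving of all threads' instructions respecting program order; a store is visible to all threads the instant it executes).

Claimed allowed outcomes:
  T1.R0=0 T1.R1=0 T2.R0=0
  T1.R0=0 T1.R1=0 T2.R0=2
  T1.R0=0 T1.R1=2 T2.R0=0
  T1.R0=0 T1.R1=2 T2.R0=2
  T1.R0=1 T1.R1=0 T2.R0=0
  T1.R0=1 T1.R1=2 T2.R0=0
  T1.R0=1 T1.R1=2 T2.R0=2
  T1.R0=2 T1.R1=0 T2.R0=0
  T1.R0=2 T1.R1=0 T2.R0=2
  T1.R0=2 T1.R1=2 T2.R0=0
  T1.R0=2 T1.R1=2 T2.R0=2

spurious: T1.R0=1 T1.R1=0 T2.R0=0

outcome vector order: (T1.R0,T1.R1,T2.R0)
under SC → 000; 002; 020; 022; 120; 122; 200; 202; 220; 222
claimed∖SC = {100}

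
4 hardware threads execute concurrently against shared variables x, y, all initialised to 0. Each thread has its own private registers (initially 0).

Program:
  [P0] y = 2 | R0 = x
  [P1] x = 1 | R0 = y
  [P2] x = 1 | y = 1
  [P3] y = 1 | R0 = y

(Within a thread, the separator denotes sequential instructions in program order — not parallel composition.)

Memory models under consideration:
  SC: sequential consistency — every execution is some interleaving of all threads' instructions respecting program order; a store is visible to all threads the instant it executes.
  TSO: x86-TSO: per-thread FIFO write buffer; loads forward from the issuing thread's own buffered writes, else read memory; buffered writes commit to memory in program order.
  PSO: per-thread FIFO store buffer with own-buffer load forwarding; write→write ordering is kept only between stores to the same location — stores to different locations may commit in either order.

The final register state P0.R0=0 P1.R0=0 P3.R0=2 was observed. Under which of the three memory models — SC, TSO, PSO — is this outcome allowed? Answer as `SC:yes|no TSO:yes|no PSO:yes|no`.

SC:no TSO:yes PSO:yes

outcome vector order: (P0.R0,P1.R0,P3.R0)
SC: 10 outcomes — {011 012 021 022 101 102 111 112 121 122}
TSO: 12 outcomes — {001 002 011 012 021 022 101 102 111 112 121 122}
PSO: 12 outcomes — {001 002 011 012 021 022 101 102 111 112 121 122}
target 002 ∈ {TSO,PSO}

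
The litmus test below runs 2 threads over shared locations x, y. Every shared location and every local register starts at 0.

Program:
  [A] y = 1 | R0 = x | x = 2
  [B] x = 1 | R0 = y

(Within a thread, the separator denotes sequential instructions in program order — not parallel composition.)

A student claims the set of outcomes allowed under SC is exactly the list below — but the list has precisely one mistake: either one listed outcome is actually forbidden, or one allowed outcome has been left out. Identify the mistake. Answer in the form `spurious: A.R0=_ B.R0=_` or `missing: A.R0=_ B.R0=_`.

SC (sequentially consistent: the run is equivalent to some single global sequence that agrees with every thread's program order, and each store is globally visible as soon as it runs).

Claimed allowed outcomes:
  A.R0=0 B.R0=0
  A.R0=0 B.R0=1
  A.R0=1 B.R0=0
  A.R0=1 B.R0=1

outcome vector order: (A.R0,B.R0)
SC: 3 outcomes — {(0,1), (1,0), (1,1)}
claimed∖SC = {(0,0)}

spurious: A.R0=0 B.R0=0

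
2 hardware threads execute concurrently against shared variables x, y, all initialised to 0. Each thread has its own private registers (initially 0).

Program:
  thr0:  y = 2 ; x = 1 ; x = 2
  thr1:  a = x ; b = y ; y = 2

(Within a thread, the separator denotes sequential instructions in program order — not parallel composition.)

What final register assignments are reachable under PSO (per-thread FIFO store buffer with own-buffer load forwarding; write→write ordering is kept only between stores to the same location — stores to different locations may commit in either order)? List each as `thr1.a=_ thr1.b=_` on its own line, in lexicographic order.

thr1.a=0 thr1.b=0
thr1.a=0 thr1.b=2
thr1.a=1 thr1.b=0
thr1.a=1 thr1.b=2
thr1.a=2 thr1.b=0
thr1.a=2 thr1.b=2

outcome vector order: (thr1.a,thr1.b)
|PSO outcomes| = 6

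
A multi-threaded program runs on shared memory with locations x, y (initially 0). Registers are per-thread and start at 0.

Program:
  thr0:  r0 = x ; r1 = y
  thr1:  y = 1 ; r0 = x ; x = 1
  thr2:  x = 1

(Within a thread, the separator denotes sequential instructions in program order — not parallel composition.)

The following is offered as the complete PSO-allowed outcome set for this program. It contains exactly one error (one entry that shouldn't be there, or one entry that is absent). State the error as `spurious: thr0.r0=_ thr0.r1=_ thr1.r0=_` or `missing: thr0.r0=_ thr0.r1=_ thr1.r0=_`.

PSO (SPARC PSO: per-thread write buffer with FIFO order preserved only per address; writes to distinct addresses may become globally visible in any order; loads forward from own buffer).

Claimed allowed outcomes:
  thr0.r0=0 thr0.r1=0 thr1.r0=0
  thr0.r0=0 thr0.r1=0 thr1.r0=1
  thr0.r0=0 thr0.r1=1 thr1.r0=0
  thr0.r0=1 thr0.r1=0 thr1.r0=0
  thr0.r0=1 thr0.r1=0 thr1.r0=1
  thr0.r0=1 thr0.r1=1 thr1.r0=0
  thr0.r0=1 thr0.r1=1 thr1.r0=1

outcome vector order: (thr0.r0,thr0.r1,thr1.r0)
under PSO → (0,0,0) (0,0,1) (0,1,0) (0,1,1) (1,0,0) (1,0,1) (1,1,0) (1,1,1)
PSO∖claimed = {(0,1,1)}

missing: thr0.r0=0 thr0.r1=1 thr1.r0=1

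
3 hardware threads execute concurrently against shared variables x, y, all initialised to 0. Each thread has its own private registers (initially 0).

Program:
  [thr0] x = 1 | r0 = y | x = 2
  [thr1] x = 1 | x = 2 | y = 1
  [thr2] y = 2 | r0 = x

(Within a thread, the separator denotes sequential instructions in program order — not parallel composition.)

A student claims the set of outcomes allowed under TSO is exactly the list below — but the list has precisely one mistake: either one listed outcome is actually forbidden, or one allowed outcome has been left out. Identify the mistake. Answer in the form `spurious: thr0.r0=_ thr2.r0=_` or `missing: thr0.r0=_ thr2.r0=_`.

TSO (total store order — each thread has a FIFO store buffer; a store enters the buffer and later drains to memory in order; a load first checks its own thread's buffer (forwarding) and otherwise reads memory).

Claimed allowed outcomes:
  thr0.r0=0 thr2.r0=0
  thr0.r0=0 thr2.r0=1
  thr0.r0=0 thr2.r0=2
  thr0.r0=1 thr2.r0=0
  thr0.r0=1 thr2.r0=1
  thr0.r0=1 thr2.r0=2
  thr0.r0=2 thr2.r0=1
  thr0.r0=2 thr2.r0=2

missing: thr0.r0=2 thr2.r0=0

outcome vector order: (thr0.r0,thr2.r0)
under TSO → <0 0>; <0 1>; <0 2>; <1 0>; <1 1>; <1 2>; <2 0>; <2 1>; <2 2>
TSO∖claimed = {<2 0>}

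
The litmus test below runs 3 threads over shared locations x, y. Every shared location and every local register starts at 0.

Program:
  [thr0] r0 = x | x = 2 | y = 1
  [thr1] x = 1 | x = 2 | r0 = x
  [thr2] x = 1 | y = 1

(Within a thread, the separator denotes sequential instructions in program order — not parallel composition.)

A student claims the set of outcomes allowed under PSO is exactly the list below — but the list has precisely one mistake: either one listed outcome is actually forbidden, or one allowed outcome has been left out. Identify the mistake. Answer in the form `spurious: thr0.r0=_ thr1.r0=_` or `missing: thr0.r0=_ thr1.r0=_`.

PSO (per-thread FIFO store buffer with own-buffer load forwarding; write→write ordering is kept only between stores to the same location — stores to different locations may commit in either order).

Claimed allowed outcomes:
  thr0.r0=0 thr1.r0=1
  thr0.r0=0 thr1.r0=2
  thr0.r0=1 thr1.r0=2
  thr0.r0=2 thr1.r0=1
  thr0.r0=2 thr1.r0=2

missing: thr0.r0=1 thr1.r0=1

outcome vector order: (thr0.r0,thr1.r0)
PSO (6): (0,1), (0,2), (1,1), (1,2), (2,1), (2,2)
PSO∖claimed = {(1,1)}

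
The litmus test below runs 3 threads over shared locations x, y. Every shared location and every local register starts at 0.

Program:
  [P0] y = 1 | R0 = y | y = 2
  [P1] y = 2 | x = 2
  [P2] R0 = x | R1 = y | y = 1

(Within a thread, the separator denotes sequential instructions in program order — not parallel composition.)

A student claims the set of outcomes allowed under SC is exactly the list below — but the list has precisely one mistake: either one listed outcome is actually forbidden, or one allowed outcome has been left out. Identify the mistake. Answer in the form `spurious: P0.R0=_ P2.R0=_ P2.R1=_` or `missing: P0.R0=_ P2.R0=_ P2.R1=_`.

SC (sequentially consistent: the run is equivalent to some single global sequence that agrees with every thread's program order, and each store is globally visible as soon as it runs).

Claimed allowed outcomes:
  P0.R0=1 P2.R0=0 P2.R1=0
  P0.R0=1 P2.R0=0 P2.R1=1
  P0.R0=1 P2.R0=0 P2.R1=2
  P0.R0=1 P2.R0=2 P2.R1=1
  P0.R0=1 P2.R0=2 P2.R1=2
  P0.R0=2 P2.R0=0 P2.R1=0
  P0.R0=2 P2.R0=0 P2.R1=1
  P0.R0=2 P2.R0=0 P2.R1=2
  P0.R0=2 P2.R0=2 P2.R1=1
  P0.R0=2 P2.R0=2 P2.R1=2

outcome vector order: (P0.R0,P2.R0,P2.R1)
under SC → <1 0 0> <1 0 1> <1 0 2> <1 2 1> <1 2 2> <2 0 0> <2 0 1> <2 0 2> <2 2 2>
claimed∖SC = {<2 2 1>}

spurious: P0.R0=2 P2.R0=2 P2.R1=1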